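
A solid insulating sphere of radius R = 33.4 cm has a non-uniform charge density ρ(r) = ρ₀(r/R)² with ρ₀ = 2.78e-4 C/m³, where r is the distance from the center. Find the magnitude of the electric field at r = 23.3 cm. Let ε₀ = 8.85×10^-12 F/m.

|E| = 7.12×10^5 N/C

Take a concentric spherical Gaussian surface of radius r = 23.3 cm (r < R).
Q_enc = ∫₀^r ρ(r')·4πr'² dr' = (4πρ₀/R²) ∫₀^r r'^4 dr' = 4πρ₀ r^5/(5·R²) = 4.301×10^-6 C.
By Gauss's law, ∮E·dA = E·4πr² = Q_enc/ε₀.
E = |Q_enc|/(4πε₀r²) = (4.301e-6)/(4π·8.85×10^-12·(0.233)²) = 7.12×10^5 N/C.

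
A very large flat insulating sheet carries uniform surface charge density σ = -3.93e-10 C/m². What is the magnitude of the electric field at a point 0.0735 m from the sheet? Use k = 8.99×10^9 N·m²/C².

Choose a cylindrical pillbox piercing the sheet, end faces (area A) parallel to it.
Flux Φ = 2EA and Q_enc = σA, so 2EA = σA/ε₀ ⇒ E = |σ|/(2ε₀), independent of distance.
E = 2πk|σ| = 2π(8.99×10^9)(3.93×10^-10) = 22.2 N/C.

|E| = 22.2 V/m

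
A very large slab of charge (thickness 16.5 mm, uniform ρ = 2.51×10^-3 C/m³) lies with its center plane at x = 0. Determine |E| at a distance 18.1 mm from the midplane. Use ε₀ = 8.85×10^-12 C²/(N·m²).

The point |x| = 18.1 mm lies outside the slab (half-thickness 0.00825 m). A symmetric pillbox spanning the full slab encloses Q_enc = ρ·d·A.
Flux = 2EA ⇒ E = |ρ|d/(2ε₀), independent of distance outside.
E = (2.51e-3)(0.0165)/(2·8.85×10^-12) = 2.34×10^6 N/C.

|E| = 2.34×10^6 N/C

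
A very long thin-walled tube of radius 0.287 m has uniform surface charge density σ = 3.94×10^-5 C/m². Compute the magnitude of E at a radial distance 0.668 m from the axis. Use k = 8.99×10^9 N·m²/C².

Take a coaxial cylindrical Gaussian surface of radius r = 0.668 m and length L (r > 0.287 m).
The whole shell is enclosed: λ_enc = σ·2πR = (3.94e-5)·2π·(0.287) = 7.105×10^-5 C/m.
Since E is radial and uniform over the curved surface, Φ = E·2πrL = Q_enc/ε₀ = λ_enc L/ε₀.
E = 2k|λ_enc|/r = 2(8.99×10^9)(7.105e-5)/(0.668) = 1.91×10^6 N/C.

E ≈ 1.91×10^6 V/m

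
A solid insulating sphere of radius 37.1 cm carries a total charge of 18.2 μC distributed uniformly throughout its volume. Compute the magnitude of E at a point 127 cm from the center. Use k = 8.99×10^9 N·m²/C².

|E| = 1.01×10^5 N/C

By spherical symmetry E is radial; choose a Gaussian sphere of radius r = 127 cm (r > R, so the entire charge is enclosed).
Q_enc = 18.2 μC = 1.82×10^-5 C.
Since E is radial and uniform over the Gaussian sphere, Φ = E·4πr² = Q_enc/ε₀.
E = k|Q_enc|/r² = (8.99×10^9)(1.82×10^-5)/(1.27)² = 1.01×10^5 N/C.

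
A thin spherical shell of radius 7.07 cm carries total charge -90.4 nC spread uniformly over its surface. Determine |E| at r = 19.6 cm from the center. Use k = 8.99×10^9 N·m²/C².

|E| ≈ 2.12e4 N/C

Take a concentric spherical Gaussian surface of radius r = 19.6 cm (r > 7.07 cm).
The entire shell is enclosed: Q_enc = -9.04×10^-8 C.
Gauss's law: E·4πr² = Q_enc/ε₀.
E = k|Q_enc|/r² = (8.99×10^9)(9.04×10^-8)/(0.196)² = 2.12e4 N/C.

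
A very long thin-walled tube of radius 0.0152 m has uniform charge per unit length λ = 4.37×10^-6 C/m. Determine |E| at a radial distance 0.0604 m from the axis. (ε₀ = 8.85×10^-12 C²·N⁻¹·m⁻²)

Choose a coaxial cylinder of radius r = 0.0604 m (arbitrary length L) as the Gaussian surface (r > 0.0152 m).
The full line charge is enclosed: λ_enc = 4.37e-6 C/m.
Since E is radial and uniform over the curved surface, Φ = E·2πrL = Q_enc/ε₀ = λ_enc L/ε₀.
E = |λ_enc|/(2πε₀r) = (4.37e-6)/(2π·8.85×10^-12·0.0604) = 1.30×10^6 N/C.

|E| = 1.30×10^6 V/m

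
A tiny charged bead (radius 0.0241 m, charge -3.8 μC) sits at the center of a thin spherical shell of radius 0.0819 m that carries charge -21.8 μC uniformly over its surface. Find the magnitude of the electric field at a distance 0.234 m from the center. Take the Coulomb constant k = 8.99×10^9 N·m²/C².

By spherical symmetry E is radial; choose a Gaussian sphere of radius r = 0.234 m (r > 0.0819 m, enclosing both).
Q_enc = (-3.8 μC) + (-21.8 μC) = -2.56×10^-5 C.
Since E is radial and uniform over the Gaussian sphere, Φ = E·4πr² = Q_enc/ε₀.
E = k|Q_enc|/r² = (8.99×10^9)(2.56×10^-5)/(0.234)² = 4.20×10^6 N/C.

E ≈ 4.20×10^6 N/C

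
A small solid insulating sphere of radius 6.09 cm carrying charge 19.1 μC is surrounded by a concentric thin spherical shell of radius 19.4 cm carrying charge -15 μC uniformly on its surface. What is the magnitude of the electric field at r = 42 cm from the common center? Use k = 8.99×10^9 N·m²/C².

Take a concentric spherical Gaussian surface of radius r = 42 cm (r > 19.4 cm, enclosing both).
Q_enc = (19.1 μC) + (-15 μC) = 4.10e-6 C.
Since E is radial and uniform over the Gaussian sphere, Φ = E·4πr² = Q_enc/ε₀.
E = k|Q_enc|/r² = (8.99×10^9)(4.10×10^-6)/(0.42)² = 2.09e5 N/C.

2.09×10^5 V/m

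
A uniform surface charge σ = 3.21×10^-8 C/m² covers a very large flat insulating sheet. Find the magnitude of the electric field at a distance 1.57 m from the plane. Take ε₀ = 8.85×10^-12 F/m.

By planar symmetry E is perpendicular to the sheet and uniform; use a Gaussian pillbox with flat faces of area A on each side of the sheet.
Only the two end caps contribute flux: Φ = 2EA. With Q_enc = σA, Gauss's law gives E = |σ|/(2ε₀).
E = |σ|/(2ε₀) = (3.21×10^-8)/(2·8.85×10^-12) = 1.81e3 N/C.

|E| ≈ 1.81×10^3 N/C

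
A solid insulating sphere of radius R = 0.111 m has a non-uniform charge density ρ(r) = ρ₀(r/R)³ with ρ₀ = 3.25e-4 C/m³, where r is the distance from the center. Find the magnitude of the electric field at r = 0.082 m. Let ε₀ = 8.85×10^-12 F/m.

2.02×10^5 V/m

By spherical symmetry E is radial; choose a Gaussian sphere of radius r = 0.082 m (r < R).
Q_enc = ∫₀^r ρ(r')·4πr'² dr' = (4πρ₀/R³) ∫₀^r r'^5 dr' = 4πρ₀ r^6/(6·R³) = 1.513×10^-7 C.
By Gauss's law, ∮E·dA = E·4πr² = Q_enc/ε₀.
E = |Q_enc|/(4πε₀r²) = (1.513×10^-7)/(4π·8.85×10^-12·(0.082)²) = 2.02×10^5 N/C.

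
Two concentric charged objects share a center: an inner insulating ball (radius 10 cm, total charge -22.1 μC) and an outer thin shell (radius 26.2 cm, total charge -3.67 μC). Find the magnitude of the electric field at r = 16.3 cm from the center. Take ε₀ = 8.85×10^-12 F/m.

E ≈ 7.48×10^6 V/m

Take a concentric spherical Gaussian surface of radius r = 16.3 cm (between the bodies, 10 cm < r < 26.2 cm).
The shell at 26.2 cm lies outside the Gaussian surface, so Q_enc = -22.1 μC = -2.21×10^-5 C.
Since E is radial and uniform over the Gaussian sphere, Φ = E·4πr² = Q_enc/ε₀.
E = |Q_enc|/(4πε₀r²) = (2.21×10^-5)/(4π·8.85×10^-12·(0.163)²) = 7.48×10^6 N/C.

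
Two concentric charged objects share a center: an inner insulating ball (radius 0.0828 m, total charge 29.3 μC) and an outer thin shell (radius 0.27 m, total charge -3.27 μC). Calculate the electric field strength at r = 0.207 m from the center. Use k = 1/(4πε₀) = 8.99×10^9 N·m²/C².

6.15×10^6 V/m

Take a concentric spherical Gaussian surface of radius r = 0.207 m (between the bodies, 0.0828 m < r < 0.27 m).
Only the inner charge is enclosed; the outer shell contributes nothing inside itself. Q_enc = 29.3 μC = 2.93×10^-5 C.
By Gauss's law, ∮E·dA = E·4πr² = Q_enc/ε₀.
E = k|Q_enc|/r² = (8.99×10^9)(2.93×10^-5)/(0.207)² = 6.15×10^6 N/C.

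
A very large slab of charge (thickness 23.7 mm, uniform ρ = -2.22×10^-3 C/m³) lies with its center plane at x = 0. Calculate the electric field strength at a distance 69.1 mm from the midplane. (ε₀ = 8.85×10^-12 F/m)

The point |x| = 69.1 mm lies outside the slab (half-thickness 0.01185 m). A symmetric pillbox spanning the full slab encloses Q_enc = ρ·d·A.
Flux = 2EA ⇒ E = |ρ|d/(2ε₀), independent of distance outside.
E = (2.22e-3)(0.0237)/(2·8.85×10^-12) = 2.97×10^6 N/C.

E ≈ 2.97×10^6 V/m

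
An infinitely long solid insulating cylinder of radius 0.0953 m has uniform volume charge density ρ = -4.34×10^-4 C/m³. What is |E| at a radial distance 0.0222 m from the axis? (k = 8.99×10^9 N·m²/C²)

Coaxial Gaussian cylinder, radius r = 0.0222 m, length L (r < R).
Enclosed charge per unit length: λ_enc = ρ·πr² = (-4.34×10^-4)π(0.0222)² = -6.72×10^-7 C/m.
Applying ∮E·dA = Q_enc/ε₀ with the end caps contributing no flux:
E = 2k|λ_enc|/r = 2(8.99×10^9)(6.72×10^-7)/(0.0222) = 5.44×10^5 N/C.

E = 5.44×10^5 N/C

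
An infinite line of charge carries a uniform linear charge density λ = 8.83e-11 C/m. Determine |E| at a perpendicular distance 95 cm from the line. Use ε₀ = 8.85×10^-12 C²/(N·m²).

E ≈ 1.67 N/C

Choose a coaxial cylinder of radius r = 95 cm (arbitrary length L) as the Gaussian surface.
Q_enc = λL, so λ_enc = 8.83e-11 C/m.
Since E is radial and uniform over the curved surface, Φ = E·2πrL = Q_enc/ε₀ = λ_enc L/ε₀.
E = |λ_enc|/(2πε₀r) = (8.83×10^-11)/(2π·8.85×10^-12·0.95) = 1.67 N/C.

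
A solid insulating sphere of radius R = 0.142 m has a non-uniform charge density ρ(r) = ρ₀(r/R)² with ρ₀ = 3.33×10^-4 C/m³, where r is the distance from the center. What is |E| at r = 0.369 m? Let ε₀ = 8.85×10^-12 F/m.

Use a concentric Gaussian sphere at r = 0.369 m (r > R, all charge enclosed).
Q_enc = 4π ∫₀^R ρ₀(r'/R)^2 r'² dr' = 4πρ₀R³/5 = 2.396×10^-6 C.
Applying ∮E·dA = Q_enc/ε₀ with Φ = E(4πr²):
E = |Q_enc|/(4πε₀r²) = (2.396×10^-6)/(4π·8.85×10^-12·(0.369)²) = 1.58e5 N/C.

|E| = 1.58×10^5 N/C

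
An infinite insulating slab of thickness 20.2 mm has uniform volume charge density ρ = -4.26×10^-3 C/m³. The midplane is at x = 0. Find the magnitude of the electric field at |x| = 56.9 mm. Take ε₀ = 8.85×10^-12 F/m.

The point |x| = 56.9 mm lies outside the slab (half-thickness 0.0101 m). A symmetric pillbox spanning the full slab encloses Q_enc = ρ·d·A.
Flux = 2EA ⇒ E = |ρ|d/(2ε₀), independent of distance outside.
E = (4.26×10^-3)(0.0202)/(2·8.85×10^-12) = 4.86×10^6 N/C.

E = 4.86×10^6 V/m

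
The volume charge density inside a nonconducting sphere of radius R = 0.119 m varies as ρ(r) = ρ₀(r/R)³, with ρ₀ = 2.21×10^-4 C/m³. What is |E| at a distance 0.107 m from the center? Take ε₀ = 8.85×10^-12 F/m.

3.24×10^5 N/C

Take a concentric spherical Gaussian surface of radius r = 0.107 m (r < R).
Integrate the density: Q_enc = 4π ∫₀^r ρ₀(r'/R)^3 r'² dr' = 4πρ₀ r^6/(6·R³) = 4.122×10^-7 C.
By Gauss's law, ∮E·dA = E·4πr² = Q_enc/ε₀.
E = |Q_enc|/(4πε₀r²) = (4.122×10^-7)/(4π·8.85×10^-12·(0.107)²) = 3.24e5 N/C.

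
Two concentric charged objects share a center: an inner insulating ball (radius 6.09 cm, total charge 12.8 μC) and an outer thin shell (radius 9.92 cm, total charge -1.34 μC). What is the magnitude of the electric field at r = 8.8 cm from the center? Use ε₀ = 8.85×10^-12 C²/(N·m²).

By spherical symmetry E is radial; choose a Gaussian sphere of radius r = 8.8 cm (between the bodies, 6.09 cm < r < 9.92 cm).
The shell at 9.92 cm lies outside the Gaussian surface, so Q_enc = 12.8 μC = 1.28e-5 C.
Applying ∮E·dA = Q_enc/ε₀ with Φ = E(4πr²):
E = |Q_enc|/(4πε₀r²) = (1.28e-5)/(4π·8.85×10^-12·(0.088)²) = 1.49e7 N/C.

|E| = 1.49e7 N/C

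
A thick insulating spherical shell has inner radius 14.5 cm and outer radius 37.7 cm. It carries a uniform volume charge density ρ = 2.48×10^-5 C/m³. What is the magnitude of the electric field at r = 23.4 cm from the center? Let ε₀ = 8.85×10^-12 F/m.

Use a concentric Gaussian sphere at r = 23.4 cm (within the shell material, 14.5 cm < r < 37.7 cm).
Only the shell between 14.5 cm and r is enclosed: Q_enc = ρ·(4π/3)(r³ − a³) = (2.48×10^-5)·(4π/3)·((0.234)³ − (0.145)³) = 1.014e-6 C.
Gauss's law: E·4πr² = Q_enc/ε₀.
E = |Q_enc|/(4πε₀r²) = (1.014e-6)/(4π·8.85×10^-12·(0.234)²) = 1.67e5 N/C.

E ≈ 1.67×10^5 V/m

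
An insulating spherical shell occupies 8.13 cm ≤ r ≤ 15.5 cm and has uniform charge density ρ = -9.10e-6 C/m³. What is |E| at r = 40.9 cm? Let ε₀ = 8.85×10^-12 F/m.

E ≈ 6.53×10^3 N/C

Use a concentric Gaussian sphere at r = 40.9 cm (r > 15.5 cm, enclosing the whole shell).
Q_enc = ρ·(4π/3)(b³ − a³) = (-9.10e-6)·(4π/3)·((0.155)³ − (0.0813)³) = -1.215×10^-7 C.
Gauss's law: E·4πr² = Q_enc/ε₀.
E = |Q_enc|/(4πε₀r²) = (1.215×10^-7)/(4π·8.85×10^-12·(0.409)²) = 6.53×10^3 N/C.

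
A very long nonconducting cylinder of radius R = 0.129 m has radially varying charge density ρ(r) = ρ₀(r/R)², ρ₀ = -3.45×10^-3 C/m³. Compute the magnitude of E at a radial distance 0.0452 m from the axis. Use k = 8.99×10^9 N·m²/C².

|E| = 5.41×10^5 N/C

Take a coaxial cylindrical Gaussian surface of radius r = 0.0452 m and length L (r < R).
λ_enc = ∫₀^r ρ(r')·2πr' dr' = (2πρ₀/R²)·r^4/4 = -1.359e-6 C/m.
By Gauss's law (flux through the curved wall only), E·2πrL = λ_enc L/ε₀.
E = 2k|λ_enc|/r = 2(8.99×10^9)(1.359×10^-6)/(0.0452) = 5.41e5 N/C.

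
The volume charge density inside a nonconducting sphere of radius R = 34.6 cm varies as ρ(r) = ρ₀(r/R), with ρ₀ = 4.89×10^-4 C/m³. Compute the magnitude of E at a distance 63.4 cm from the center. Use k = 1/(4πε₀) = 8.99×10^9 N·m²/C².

Use a concentric Gaussian sphere at r = 63.4 cm (r > R, all charge enclosed).
Q_enc = 4π ∫₀^R ρ₀(r'/R)^1 r'² dr' = 4πρ₀R³/4 = 6.363e-5 C.
Applying ∮E·dA = Q_enc/ε₀ with Φ = E(4πr²):
E = k|Q_enc|/r² = (8.99×10^9)(6.363e-5)/(0.634)² = 1.42×10^6 N/C.

1.42e6 V/m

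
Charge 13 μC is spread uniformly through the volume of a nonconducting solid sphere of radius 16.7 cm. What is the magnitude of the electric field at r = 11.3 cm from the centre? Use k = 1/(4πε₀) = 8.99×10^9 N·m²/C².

Symmetry ⇒ E = E(r) r̂. Gaussian sphere of radius r = 11.3 cm (r < R).
For a uniform sphere the enclosed fraction is (r/R)³, so Q_enc = (13 μC)(0.113/0.167)³ = 4.027×10^-6 C.
Gauss's law: E·4πr² = Q_enc/ε₀.
E = k|Q_enc|/r² = (8.99×10^9)(4.027e-6)/(0.113)² = 2.84e6 N/C.

|E| = 2.84×10^6 N/C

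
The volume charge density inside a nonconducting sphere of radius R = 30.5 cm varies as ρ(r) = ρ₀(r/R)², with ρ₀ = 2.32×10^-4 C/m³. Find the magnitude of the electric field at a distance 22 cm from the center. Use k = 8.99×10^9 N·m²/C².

E ≈ 6.00×10^5 V/m

Symmetry ⇒ E = E(r) r̂. Gaussian sphere of radius r = 22 cm (r < R).
Integrate the density: Q_enc = 4π ∫₀^r ρ₀(r'/R)^2 r'² dr' = 4πρ₀ r^5/(5·R²) = 3.23×10^-6 C.
Applying ∮E·dA = Q_enc/ε₀ with Φ = E(4πr²):
E = k|Q_enc|/r² = (8.99×10^9)(3.23e-6)/(0.22)² = 6.00e5 N/C.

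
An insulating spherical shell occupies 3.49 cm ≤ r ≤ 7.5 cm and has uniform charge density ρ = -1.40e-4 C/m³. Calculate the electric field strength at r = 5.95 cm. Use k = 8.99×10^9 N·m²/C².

E ≈ 2.50×10^5 N/C

By spherical symmetry E is radial; choose a Gaussian sphere of radius r = 5.95 cm (within the shell material, 3.49 cm < r < 7.5 cm).
Enclosed charge is the volume from a to r: Q_enc = (4π/3)ρ(r³ − a³) = -9.86×10^-8 C.
By Gauss's law, ∮E·dA = E·4πr² = Q_enc/ε₀.
E = k|Q_enc|/r² = (8.99×10^9)(9.86×10^-8)/(0.0595)² = 2.50×10^5 N/C.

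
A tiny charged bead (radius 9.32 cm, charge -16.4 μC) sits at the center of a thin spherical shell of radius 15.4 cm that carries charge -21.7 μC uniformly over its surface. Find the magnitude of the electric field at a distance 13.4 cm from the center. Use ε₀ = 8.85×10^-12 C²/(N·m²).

By spherical symmetry E is radial; choose a Gaussian sphere of radius r = 13.4 cm (between the bodies, 9.32 cm < r < 15.4 cm).
Only the inner charge is enclosed; the outer shell contributes nothing inside itself. Q_enc = -16.4 μC = -1.64×10^-5 C.
Since E is radial and uniform over the Gaussian sphere, Φ = E·4πr² = Q_enc/ε₀.
E = |Q_enc|/(4πε₀r²) = (1.64×10^-5)/(4π·8.85×10^-12·(0.134)²) = 8.21×10^6 N/C.

|E| = 8.21×10^6 N/C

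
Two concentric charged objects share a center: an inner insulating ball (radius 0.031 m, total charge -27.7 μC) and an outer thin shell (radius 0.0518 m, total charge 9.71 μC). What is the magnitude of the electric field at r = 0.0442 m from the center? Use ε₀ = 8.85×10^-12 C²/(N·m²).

Use a concentric Gaussian sphere at r = 0.0442 m (between the bodies, 0.031 m < r < 0.0518 m).
The shell at 0.0518 m lies outside the Gaussian surface, so Q_enc = -27.7 μC = -2.77e-5 C.
Applying ∮E·dA = Q_enc/ε₀ with Φ = E(4πr²):
E = |Q_enc|/(4πε₀r²) = (2.77×10^-5)/(4π·8.85×10^-12·(0.0442)²) = 1.27e8 N/C.

1.27×10^8 V/m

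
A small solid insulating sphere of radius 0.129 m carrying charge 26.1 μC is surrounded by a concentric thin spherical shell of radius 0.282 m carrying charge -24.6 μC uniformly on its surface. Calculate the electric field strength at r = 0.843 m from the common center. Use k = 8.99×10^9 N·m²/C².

1.90×10^4 N/C

Use a concentric Gaussian sphere at r = 0.843 m (r > 0.282 m, enclosing both).
Q_enc = (26.1 μC) + (-24.6 μC) = 1.50×10^-6 C.
By Gauss's law, ∮E·dA = E·4πr² = Q_enc/ε₀.
E = k|Q_enc|/r² = (8.99×10^9)(1.50×10^-6)/(0.843)² = 1.90e4 N/C.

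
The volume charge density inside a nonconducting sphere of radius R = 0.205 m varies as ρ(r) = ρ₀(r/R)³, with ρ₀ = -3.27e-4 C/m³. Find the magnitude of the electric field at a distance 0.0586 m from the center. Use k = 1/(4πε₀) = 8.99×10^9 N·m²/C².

8.43×10^3 N/C

Use a concentric Gaussian sphere at r = 0.0586 m (r < R).
Integrate the density: Q_enc = 4π ∫₀^r ρ₀(r'/R)^3 r'² dr' = 4πρ₀ r^6/(6·R³) = -3.219e-9 C.
Since E is radial and uniform over the Gaussian sphere, Φ = E·4πr² = Q_enc/ε₀.
E = k|Q_enc|/r² = (8.99×10^9)(3.219×10^-9)/(0.0586)² = 8.43×10^3 N/C.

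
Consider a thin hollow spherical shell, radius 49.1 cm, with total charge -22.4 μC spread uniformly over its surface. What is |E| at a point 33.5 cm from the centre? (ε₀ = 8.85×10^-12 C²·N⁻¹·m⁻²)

|E| = 0 N/C

Symmetry ⇒ E = E(r) r̂. Gaussian sphere of radius r = 33.5 cm (inside the shell, r < 49.1 cm).
All the charge is outside the Gaussian surface: Q_enc = 0, hence E = 0 everywhere inside the shell.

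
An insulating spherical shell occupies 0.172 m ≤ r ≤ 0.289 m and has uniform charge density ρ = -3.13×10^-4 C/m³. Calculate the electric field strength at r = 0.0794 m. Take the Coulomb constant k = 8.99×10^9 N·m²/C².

By spherical symmetry E is radial; choose a Gaussian sphere of radius r = 0.0794 m (r < 0.172 m, inside the empty cavity).
No charge is enclosed, so by Gauss's law E·4πr² = 0 ⇒ E = 0.

E = 0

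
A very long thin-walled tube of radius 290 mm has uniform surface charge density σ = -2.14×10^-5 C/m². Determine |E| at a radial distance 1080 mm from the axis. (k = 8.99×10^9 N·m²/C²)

6.49×10^5 V/m

By cylindrical symmetry E is radial; use a coaxial Gaussian cylinder of radius 1080 mm and length L (r > 290 mm).
The whole shell is enclosed: λ_enc = σ·2πR = (-2.14e-5)·2π·(0.29) = -3.899×10^-5 C/m.
Applying ∮E·dA = Q_enc/ε₀ with the end caps contributing no flux:
E = 2k|λ_enc|/r = 2(8.99×10^9)(3.899×10^-5)/(1.08) = 6.49×10^5 N/C.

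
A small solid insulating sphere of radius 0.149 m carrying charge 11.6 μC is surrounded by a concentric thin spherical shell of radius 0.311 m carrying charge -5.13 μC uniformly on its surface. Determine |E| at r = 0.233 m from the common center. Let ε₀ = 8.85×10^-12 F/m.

Use a concentric Gaussian sphere at r = 0.233 m (between the bodies, 0.149 m < r < 0.311 m).
Only the inner charge is enclosed; the outer shell contributes nothing inside itself. Q_enc = 11.6 μC = 1.16e-5 C.
Applying ∮E·dA = Q_enc/ε₀ with Φ = E(4πr²):
E = |Q_enc|/(4πε₀r²) = (1.16×10^-5)/(4π·8.85×10^-12·(0.233)²) = 1.92×10^6 N/C.

|E| = 1.92×10^6 V/m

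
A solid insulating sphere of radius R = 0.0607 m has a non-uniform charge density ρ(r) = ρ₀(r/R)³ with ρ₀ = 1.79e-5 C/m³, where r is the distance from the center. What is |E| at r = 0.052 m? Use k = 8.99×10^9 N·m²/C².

E ≈ 1.10×10^4 N/C

Take a concentric spherical Gaussian surface of radius r = 0.052 m (r < R).
Q_enc = ∫₀^r ρ(r')·4πr'² dr' = (4πρ₀/R³) ∫₀^r r'^5 dr' = 4πρ₀ r^6/(6·R³) = 3.314×10^-9 C.
Since E is radial and uniform over the Gaussian sphere, Φ = E·4πr² = Q_enc/ε₀.
E = k|Q_enc|/r² = (8.99×10^9)(3.314e-9)/(0.052)² = 1.10×10^4 N/C.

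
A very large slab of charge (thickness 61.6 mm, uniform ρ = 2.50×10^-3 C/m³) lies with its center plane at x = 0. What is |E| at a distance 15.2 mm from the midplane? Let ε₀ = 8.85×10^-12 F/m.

|E| ≈ 4.29×10^6 N/C

By symmetry E is perpendicular to the slab. A Gaussian pillbox from −15.2 mm to +15.2 mm (face area A) lies entirely within the slab.
Q_enc = ρ·(2x)·A and flux = 2EA, so 2EA = 2ρxA/ε₀ ⇒ E = |ρ|x/ε₀.
E = (2.50×10^-3)(0.0152)/(8.85×10^-12) = 4.29×10^6 N/C.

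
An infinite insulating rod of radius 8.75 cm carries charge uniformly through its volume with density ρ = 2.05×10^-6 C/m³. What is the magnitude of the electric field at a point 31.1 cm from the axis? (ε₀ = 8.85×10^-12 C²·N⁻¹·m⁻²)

Choose a coaxial cylinder of radius r = 31.1 cm (arbitrary length L) as the Gaussian surface (r > 8.75 cm, full cross-section enclosed).
λ_enc = ρ·πR² = (2.05×10^-6)π(0.0875)² = 4.931×10^-8 C/m.
Gauss's law: E·2πrL = λ_enc L/ε₀.
E = |λ_enc|/(2πε₀r) = (4.931×10^-8)/(2π·8.85×10^-12·0.311) = 2.85×10^3 N/C.

2.85e3 N/C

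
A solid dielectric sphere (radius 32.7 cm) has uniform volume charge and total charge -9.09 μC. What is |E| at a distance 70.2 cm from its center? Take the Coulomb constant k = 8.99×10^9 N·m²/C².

Use a concentric Gaussian sphere at r = 70.2 cm (r > R, so the entire charge is enclosed).
Q_enc = -9.09 μC = -9.09×10^-6 C.
Since E is radial and uniform over the Gaussian sphere, Φ = E·4πr² = Q_enc/ε₀.
E = k|Q_enc|/r² = (8.99×10^9)(9.09×10^-6)/(0.702)² = 1.66×10^5 N/C.

E ≈ 1.66×10^5 N/C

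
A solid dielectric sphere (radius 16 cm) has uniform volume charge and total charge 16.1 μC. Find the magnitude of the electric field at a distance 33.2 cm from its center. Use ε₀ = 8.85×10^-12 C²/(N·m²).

E = 1.31×10^6 N/C

Take a concentric spherical Gaussian surface of radius r = 33.2 cm (r > R, so the entire charge is enclosed).
Q_enc = 16.1 μC = 1.61e-5 C.
Since E is radial and uniform over the Gaussian sphere, Φ = E·4πr² = Q_enc/ε₀.
E = |Q_enc|/(4πε₀r²) = (1.61×10^-5)/(4π·8.85×10^-12·(0.332)²) = 1.31×10^6 N/C.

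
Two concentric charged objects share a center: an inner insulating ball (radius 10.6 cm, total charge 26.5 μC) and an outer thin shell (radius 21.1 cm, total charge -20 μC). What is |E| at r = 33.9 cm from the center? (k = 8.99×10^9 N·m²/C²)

Symmetry ⇒ E = E(r) r̂. Gaussian sphere of radius r = 33.9 cm (r > 21.1 cm, enclosing both).
Q_enc = (26.5 μC) + (-20 μC) = 6.50×10^-6 C.
Gauss's law: E·4πr² = Q_enc/ε₀.
E = k|Q_enc|/r² = (8.99×10^9)(6.50×10^-6)/(0.339)² = 5.08×10^5 N/C.

E ≈ 5.08×10^5 N/C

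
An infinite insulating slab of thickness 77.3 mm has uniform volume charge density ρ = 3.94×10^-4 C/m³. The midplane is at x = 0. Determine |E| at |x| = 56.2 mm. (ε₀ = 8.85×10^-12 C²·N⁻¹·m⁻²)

E = 1.72×10^6 V/m

The point |x| = 56.2 mm lies outside the slab (half-thickness 0.03865 m). A symmetric pillbox spanning the full slab encloses Q_enc = ρ·d·A.
Flux = 2EA ⇒ E = |ρ|d/(2ε₀), independent of distance outside.
E = (3.94×10^-4)(0.0773)/(2·8.85×10^-12) = 1.72e6 N/C.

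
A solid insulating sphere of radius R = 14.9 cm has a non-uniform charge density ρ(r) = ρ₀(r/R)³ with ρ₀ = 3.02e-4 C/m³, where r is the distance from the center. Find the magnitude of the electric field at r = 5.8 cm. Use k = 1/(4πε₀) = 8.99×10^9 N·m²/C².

Take a concentric spherical Gaussian surface of radius r = 5.8 cm (r < R).
Integrate the density: Q_enc = 4π ∫₀^r ρ₀(r'/R)^3 r'² dr' = 4πρ₀ r^6/(6·R³) = 7.279e-9 C.
Applying ∮E·dA = Q_enc/ε₀ with Φ = E(4πr²):
E = k|Q_enc|/r² = (8.99×10^9)(7.279×10^-9)/(0.058)² = 1.95×10^4 N/C.

|E| = 1.95×10^4 V/m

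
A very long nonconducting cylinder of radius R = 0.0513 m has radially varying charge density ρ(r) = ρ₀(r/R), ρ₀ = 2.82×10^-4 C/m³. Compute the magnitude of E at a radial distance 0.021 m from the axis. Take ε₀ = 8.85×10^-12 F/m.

9.13e4 N/C

Coaxial Gaussian cylinder, radius r = 0.021 m, length L (r < R).
λ_enc = ∫₀^r ρ(r')·2πr' dr' = (2πρ₀/R)·r^3/3 = 1.066×10^-7 C/m.
By Gauss's law (flux through the curved wall only), E·2πrL = λ_enc L/ε₀.
E = |λ_enc|/(2πε₀r) = (1.066e-7)/(2π·8.85×10^-12·0.021) = 9.13×10^4 N/C.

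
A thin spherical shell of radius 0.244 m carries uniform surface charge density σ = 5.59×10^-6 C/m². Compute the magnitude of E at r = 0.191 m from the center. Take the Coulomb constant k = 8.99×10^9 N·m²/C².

Symmetry ⇒ E = E(r) r̂. Gaussian sphere of radius r = 0.191 m (inside the shell, r < 0.244 m).
No charge lies within this surface, so Q_enc = 0 and Gauss's law gives E·4πr² = 0 ⇒ E = 0.

E = 0 (no enclosed charge)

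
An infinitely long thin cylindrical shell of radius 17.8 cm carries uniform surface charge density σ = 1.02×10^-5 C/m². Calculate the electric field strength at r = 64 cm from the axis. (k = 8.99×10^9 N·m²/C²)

|E| ≈ 3.20e5 V/m

Choose a coaxial cylinder of radius r = 64 cm (arbitrary length L) as the Gaussian surface (r > 17.8 cm).
The whole shell is enclosed: λ_enc = σ·2πR = (1.02×10^-5)·2π·(0.178) = 1.141×10^-5 C/m.
By Gauss's law (flux through the curved wall only), E·2πrL = λ_enc L/ε₀.
E = 2k|λ_enc|/r = 2(8.99×10^9)(1.141e-5)/(0.64) = 3.20e5 N/C.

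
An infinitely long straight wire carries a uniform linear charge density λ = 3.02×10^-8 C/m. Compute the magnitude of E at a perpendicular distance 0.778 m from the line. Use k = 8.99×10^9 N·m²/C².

|E| = 698 N/C

Coaxial Gaussian cylinder, radius r = 0.778 m, length L.
Q_enc = λL, so λ_enc = 3.02e-8 C/m.
By Gauss's law (flux through the curved wall only), E·2πrL = λ_enc L/ε₀.
E = 2k|λ_enc|/r = 2(8.99×10^9)(3.02×10^-8)/(0.778) = 698 N/C.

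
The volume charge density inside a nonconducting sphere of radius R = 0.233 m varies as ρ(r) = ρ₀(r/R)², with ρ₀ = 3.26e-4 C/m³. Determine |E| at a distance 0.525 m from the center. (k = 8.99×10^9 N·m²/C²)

Use a concentric Gaussian sphere at r = 0.525 m (r > R, all charge enclosed).
Q_enc = 4π ∫₀^R ρ₀(r'/R)^2 r'² dr' = 4πρ₀R³/5 = 1.036e-5 C.
Gauss's law: E·4πr² = Q_enc/ε₀.
E = k|Q_enc|/r² = (8.99×10^9)(1.036×10^-5)/(0.525)² = 3.38e5 N/C.

|E| ≈ 3.38e5 N/C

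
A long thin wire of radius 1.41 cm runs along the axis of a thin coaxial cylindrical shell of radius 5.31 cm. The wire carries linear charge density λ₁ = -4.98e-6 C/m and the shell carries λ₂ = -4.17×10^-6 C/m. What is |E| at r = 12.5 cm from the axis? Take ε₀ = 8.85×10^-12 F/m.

Choose a coaxial cylinder of radius r = 12.5 cm (arbitrary length L) as the Gaussian surface (r > 5.31 cm, enclosing both).
λ_enc = λ₁ + λ₂ = (-4.98e-6) + (-4.17×10^-6) = -9.15e-6 C/m.
Applying ∮E·dA = Q_enc/ε₀ with the end caps contributing no flux:
E = |λ_enc|/(2πε₀r) = (9.15×10^-6)/(2π·8.85×10^-12·0.125) = 1.32×10^6 N/C.

E = 1.32e6 V/m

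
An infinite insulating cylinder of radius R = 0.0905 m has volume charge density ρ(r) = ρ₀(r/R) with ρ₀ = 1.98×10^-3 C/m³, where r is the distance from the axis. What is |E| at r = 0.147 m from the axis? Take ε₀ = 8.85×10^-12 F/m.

Coaxial Gaussian cylinder, radius r = 0.147 m, length L (r > R, full charge per length enclosed).
λ_enc = 2π ∫₀^R ρ₀(r'/R)^1 r' dr' = 2πρ₀R²/3 = 3.396×10^-5 C/m.
Since E is radial and uniform over the curved surface, Φ = E·2πrL = Q_enc/ε₀ = λ_enc L/ε₀.
E = |λ_enc|/(2πε₀r) = (3.396e-5)/(2π·8.85×10^-12·0.147) = 4.16×10^6 N/C.

4.16×10^6 V/m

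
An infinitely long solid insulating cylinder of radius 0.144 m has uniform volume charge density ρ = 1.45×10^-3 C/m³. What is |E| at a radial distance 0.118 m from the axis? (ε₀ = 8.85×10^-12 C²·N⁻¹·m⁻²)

|E| ≈ 9.67e6 N/C

Choose a coaxial cylinder of radius r = 0.118 m (arbitrary length L) as the Gaussian surface (r < R).
Charge inside radius r per length L is ρ·πr²·L, so λ_enc = ρπr² = 6.343e-5 C/m.
By Gauss's law (flux through the curved wall only), E·2πrL = λ_enc L/ε₀.
E = |λ_enc|/(2πε₀r) = (6.343×10^-5)/(2π·8.85×10^-12·0.118) = 9.67×10^6 N/C.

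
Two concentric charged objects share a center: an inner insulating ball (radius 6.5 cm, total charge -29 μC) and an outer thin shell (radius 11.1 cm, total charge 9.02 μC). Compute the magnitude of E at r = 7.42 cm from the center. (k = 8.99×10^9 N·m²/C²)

By spherical symmetry E is radial; choose a Gaussian sphere of radius r = 7.42 cm (between the bodies, 6.5 cm < r < 11.1 cm).
Only the inner charge is enclosed; the outer shell contributes nothing inside itself. Q_enc = -29 μC = -2.90×10^-5 C.
Since E is radial and uniform over the Gaussian sphere, Φ = E·4πr² = Q_enc/ε₀.
E = k|Q_enc|/r² = (8.99×10^9)(2.90×10^-5)/(0.0742)² = 4.74×10^7 N/C.

4.74e7 V/m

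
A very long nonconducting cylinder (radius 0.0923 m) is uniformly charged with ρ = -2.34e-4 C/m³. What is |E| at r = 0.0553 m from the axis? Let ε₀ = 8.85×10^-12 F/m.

Take a coaxial cylindrical Gaussian surface of radius r = 0.0553 m and length L (r < R).
Charge inside radius r per length L is ρ·πr²·L, so λ_enc = ρπr² = -2.248e-6 C/m.
Gauss's law: E·2πrL = λ_enc L/ε₀.
E = |λ_enc|/(2πε₀r) = (2.248×10^-6)/(2π·8.85×10^-12·0.0553) = 7.31×10^5 N/C.

|E| = 7.31×10^5 V/m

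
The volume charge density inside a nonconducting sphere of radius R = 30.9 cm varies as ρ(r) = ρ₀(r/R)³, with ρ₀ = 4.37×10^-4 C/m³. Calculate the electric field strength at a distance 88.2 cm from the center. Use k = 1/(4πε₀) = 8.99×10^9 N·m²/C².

E = 3.12×10^5 N/C

Symmetry ⇒ E = E(r) r̂. Gaussian sphere of radius r = 88.2 cm (r > R, all charge enclosed).
Q_enc = 4π ∫₀^R ρ₀(r'/R)^3 r'² dr' = 4πρ₀R³/6 = 2.70e-5 C.
Since E is radial and uniform over the Gaussian sphere, Φ = E·4πr² = Q_enc/ε₀.
E = k|Q_enc|/r² = (8.99×10^9)(2.70e-5)/(0.882)² = 3.12e5 N/C.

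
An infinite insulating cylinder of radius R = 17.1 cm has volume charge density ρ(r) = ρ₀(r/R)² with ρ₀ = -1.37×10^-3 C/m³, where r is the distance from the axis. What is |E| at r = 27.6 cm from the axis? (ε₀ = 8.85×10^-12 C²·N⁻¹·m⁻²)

|E| = 4.10×10^6 N/C

Take a coaxial cylindrical Gaussian surface of radius r = 27.6 cm and length L (r > R, full charge per length enclosed).
λ_enc = 2π ∫₀^R ρ₀(r'/R)^2 r' dr' = 2πρ₀R²/4 = -6.293e-5 C/m.
Since E is radial and uniform over the curved surface, Φ = E·2πrL = Q_enc/ε₀ = λ_enc L/ε₀.
E = |λ_enc|/(2πε₀r) = (6.293e-5)/(2π·8.85×10^-12·0.276) = 4.10×10^6 N/C.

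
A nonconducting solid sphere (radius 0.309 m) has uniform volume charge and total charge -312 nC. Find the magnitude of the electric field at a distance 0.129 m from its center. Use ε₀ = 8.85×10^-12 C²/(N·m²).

E = 1.23e4 V/m

Take a concentric spherical Gaussian surface of radius r = 0.129 m (r < R).
For a uniform sphere the enclosed fraction is (r/R)³, so Q_enc = (-312 nC)(0.129/0.309)³ = -2.27e-8 C.
Gauss's law: E·4πr² = Q_enc/ε₀.
E = |Q_enc|/(4πε₀r²) = (2.27×10^-8)/(4π·8.85×10^-12·(0.129)²) = 1.23×10^4 N/C.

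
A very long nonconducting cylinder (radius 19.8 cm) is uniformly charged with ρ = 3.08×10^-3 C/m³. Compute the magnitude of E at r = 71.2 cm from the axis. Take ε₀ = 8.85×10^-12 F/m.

|E| = 9.58×10^6 N/C

By cylindrical symmetry E is radial; use a coaxial Gaussian cylinder of radius 71.2 cm and length L (r > 19.8 cm, full cross-section enclosed).
λ_enc = ρ·πR² = (3.08×10^-3)π(0.198)² = 3.793×10^-4 C/m.
Applying ∮E·dA = Q_enc/ε₀ with the end caps contributing no flux:
E = |λ_enc|/(2πε₀r) = (3.793×10^-4)/(2π·8.85×10^-12·0.712) = 9.58×10^6 N/C.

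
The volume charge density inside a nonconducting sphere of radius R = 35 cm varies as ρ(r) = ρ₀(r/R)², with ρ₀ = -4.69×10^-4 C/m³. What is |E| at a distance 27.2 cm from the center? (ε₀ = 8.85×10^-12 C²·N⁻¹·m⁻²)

Take a concentric spherical Gaussian surface of radius r = 27.2 cm (r < R).
Q_enc = ∫₀^r ρ(r')·4πr'² dr' = (4πρ₀/R²) ∫₀^r r'^4 dr' = 4πρ₀ r^5/(5·R²) = -1.433×10^-5 C.
Gauss's law: E·4πr² = Q_enc/ε₀.
E = |Q_enc|/(4πε₀r²) = (1.433e-5)/(4π·8.85×10^-12·(0.272)²) = 1.74×10^6 N/C.

|E| = 1.74×10^6 V/m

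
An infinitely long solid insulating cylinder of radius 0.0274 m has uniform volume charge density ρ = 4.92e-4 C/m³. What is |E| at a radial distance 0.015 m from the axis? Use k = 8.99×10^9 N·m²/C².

Take a coaxial cylindrical Gaussian surface of radius r = 0.015 m and length L (r < R).
Charge inside radius r per length L is ρ·πr²·L, so λ_enc = ρπr² = 3.478×10^-7 C/m.
Gauss's law: E·2πrL = λ_enc L/ε₀.
E = 2k|λ_enc|/r = 2(8.99×10^9)(3.478e-7)/(0.015) = 4.17×10^5 N/C.

E ≈ 4.17e5 N/C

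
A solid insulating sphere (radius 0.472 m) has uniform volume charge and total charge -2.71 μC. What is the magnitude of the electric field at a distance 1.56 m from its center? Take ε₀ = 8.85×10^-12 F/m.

Symmetry ⇒ E = E(r) r̂. Gaussian sphere of radius r = 1.56 m (r > R, so the entire charge is enclosed).
Q_enc = -2.71 μC = -2.71×10^-6 C.
Applying ∮E·dA = Q_enc/ε₀ with Φ = E(4πr²):
E = |Q_enc|/(4πε₀r²) = (2.71e-6)/(4π·8.85×10^-12·(1.56)²) = 1.00e4 N/C.

E = 1.00e4 N/C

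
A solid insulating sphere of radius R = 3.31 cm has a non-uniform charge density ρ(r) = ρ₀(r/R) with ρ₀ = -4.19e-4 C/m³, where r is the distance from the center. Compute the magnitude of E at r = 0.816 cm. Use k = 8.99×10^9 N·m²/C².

|E| ≈ 2.38e4 N/C

Use a concentric Gaussian sphere at r = 0.816 cm (r < R).
Q_enc = ∫₀^r ρ(r')·4πr'² dr' = (4πρ₀/R) ∫₀^r r'^3 dr' = 4πρ₀ r^4/(4·R) = -1.763×10^-10 C.
Gauss's law: E·4πr² = Q_enc/ε₀.
E = k|Q_enc|/r² = (8.99×10^9)(1.763×10^-10)/(0.00816)² = 2.38e4 N/C.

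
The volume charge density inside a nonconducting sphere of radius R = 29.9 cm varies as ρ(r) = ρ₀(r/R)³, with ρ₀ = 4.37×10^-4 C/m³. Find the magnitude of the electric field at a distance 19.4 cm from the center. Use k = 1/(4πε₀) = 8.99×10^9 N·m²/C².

Take a concentric spherical Gaussian surface of radius r = 19.4 cm (r < R).
Q_enc = ∫₀^r ρ(r')·4πr'² dr' = (4πρ₀/R³) ∫₀^r r'^5 dr' = 4πρ₀ r^6/(6·R³) = 1.825×10^-6 C.
By Gauss's law, ∮E·dA = E·4πr² = Q_enc/ε₀.
E = k|Q_enc|/r² = (8.99×10^9)(1.825×10^-6)/(0.194)² = 4.36e5 N/C.

4.36×10^5 N/C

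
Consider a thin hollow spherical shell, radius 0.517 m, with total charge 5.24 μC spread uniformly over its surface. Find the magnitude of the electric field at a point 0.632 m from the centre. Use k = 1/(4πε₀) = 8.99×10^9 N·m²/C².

|E| = 1.18e5 N/C

Take a concentric spherical Gaussian surface of radius r = 0.632 m (r > 0.517 m).
The entire shell is enclosed: Q_enc = 5.24×10^-6 C.
By Gauss's law, ∮E·dA = E·4πr² = Q_enc/ε₀.
E = k|Q_enc|/r² = (8.99×10^9)(5.24e-6)/(0.632)² = 1.18×10^5 N/C.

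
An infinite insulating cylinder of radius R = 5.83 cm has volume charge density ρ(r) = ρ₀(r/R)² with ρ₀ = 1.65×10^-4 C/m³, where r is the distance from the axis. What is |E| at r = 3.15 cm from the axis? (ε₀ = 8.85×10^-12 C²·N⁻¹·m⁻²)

|E| ≈ 4.29e4 N/C

Choose a coaxial cylinder of radius r = 3.15 cm (arbitrary length L) as the Gaussian surface (r < R).
Integrating ρ over the cross-section to radius r: λ_enc = (2πρ₀/R²) ∫₀^r r'^3 dr' = 2πρ₀ r^4/(4·R²) = 7.508e-8 C/m.
Gauss's law: E·2πrL = λ_enc L/ε₀.
E = |λ_enc|/(2πε₀r) = (7.508×10^-8)/(2π·8.85×10^-12·0.0315) = 4.29e4 N/C.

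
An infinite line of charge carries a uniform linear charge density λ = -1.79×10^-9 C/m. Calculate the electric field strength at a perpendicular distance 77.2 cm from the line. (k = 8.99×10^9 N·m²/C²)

|E| ≈ 41.7 V/m

Choose a coaxial cylinder of radius r = 77.2 cm (arbitrary length L) as the Gaussian surface.
Q_enc = λL, so λ_enc = -1.79e-9 C/m.
Applying ∮E·dA = Q_enc/ε₀ with the end caps contributing no flux:
E = 2k|λ_enc|/r = 2(8.99×10^9)(1.79e-9)/(0.772) = 41.7 N/C.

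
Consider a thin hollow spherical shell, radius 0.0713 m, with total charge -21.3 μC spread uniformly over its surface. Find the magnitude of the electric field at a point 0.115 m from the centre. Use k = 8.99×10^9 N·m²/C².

Symmetry ⇒ E = E(r) r̂. Gaussian sphere of radius r = 0.115 m (r > 0.0713 m).
The entire shell is enclosed: Q_enc = -2.13e-5 C.
Since E is radial and uniform over the Gaussian sphere, Φ = E·4πr² = Q_enc/ε₀.
E = k|Q_enc|/r² = (8.99×10^9)(2.13×10^-5)/(0.115)² = 1.45e7 N/C.

E = 1.45×10^7 N/C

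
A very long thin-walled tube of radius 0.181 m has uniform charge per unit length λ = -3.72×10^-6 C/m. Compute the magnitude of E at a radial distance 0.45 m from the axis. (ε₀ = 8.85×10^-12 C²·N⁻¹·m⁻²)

E ≈ 1.49×10^5 V/m

By cylindrical symmetry E is radial; use a coaxial Gaussian cylinder of radius 0.45 m and length L (r > 0.181 m).
The full line charge is enclosed: λ_enc = -3.72×10^-6 C/m.
Since E is radial and uniform over the curved surface, Φ = E·2πrL = Q_enc/ε₀ = λ_enc L/ε₀.
E = |λ_enc|/(2πε₀r) = (3.72×10^-6)/(2π·8.85×10^-12·0.45) = 1.49e5 N/C.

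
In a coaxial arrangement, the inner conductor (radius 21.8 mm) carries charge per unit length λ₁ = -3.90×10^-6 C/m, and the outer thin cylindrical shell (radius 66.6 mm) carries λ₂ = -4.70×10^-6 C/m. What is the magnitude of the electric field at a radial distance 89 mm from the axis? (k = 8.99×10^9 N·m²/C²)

Take a coaxial cylindrical Gaussian surface of radius r = 89 mm and length L (r > 66.6 mm, enclosing both).
λ_enc = λ₁ + λ₂ = (-3.90e-6) + (-4.70×10^-6) = -8.60×10^-6 C/m.
Gauss's law: E·2πrL = λ_enc L/ε₀.
E = 2k|λ_enc|/r = 2(8.99×10^9)(8.60×10^-6)/(0.089) = 1.74×10^6 N/C.

|E| = 1.74e6 V/m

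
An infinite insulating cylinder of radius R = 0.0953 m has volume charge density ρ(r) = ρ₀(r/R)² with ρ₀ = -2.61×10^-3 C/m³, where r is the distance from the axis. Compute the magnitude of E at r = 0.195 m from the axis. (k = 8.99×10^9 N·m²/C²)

By cylindrical symmetry E is radial; use a coaxial Gaussian cylinder of radius 0.195 m and length L (r > R, full charge per length enclosed).
λ_enc = 2π ∫₀^R ρ₀(r'/R)^2 r' dr' = 2πρ₀R²/4 = -3.723×10^-5 C/m.
Gauss's law: E·2πrL = λ_enc L/ε₀.
E = 2k|λ_enc|/r = 2(8.99×10^9)(3.723×10^-5)/(0.195) = 3.43e6 N/C.

|E| ≈ 3.43e6 N/C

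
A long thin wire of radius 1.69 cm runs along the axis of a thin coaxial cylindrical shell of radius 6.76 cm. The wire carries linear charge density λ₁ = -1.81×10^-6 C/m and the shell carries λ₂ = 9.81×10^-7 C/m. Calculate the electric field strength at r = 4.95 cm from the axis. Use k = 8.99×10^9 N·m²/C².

By cylindrical symmetry E is radial; use a coaxial Gaussian cylinder of radius 4.95 cm and length L (between the conductors, 1.69 cm < r < 6.76 cm).
The shell at 6.76 cm lies outside the Gaussian surface, so λ_enc = λ₁ = -1.81e-6 C/m.
Applying ∮E·dA = Q_enc/ε₀ with the end caps contributing no flux:
E = 2k|λ_enc|/r = 2(8.99×10^9)(1.81×10^-6)/(0.0495) = 6.57×10^5 N/C.

E ≈ 6.57×10^5 N/C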